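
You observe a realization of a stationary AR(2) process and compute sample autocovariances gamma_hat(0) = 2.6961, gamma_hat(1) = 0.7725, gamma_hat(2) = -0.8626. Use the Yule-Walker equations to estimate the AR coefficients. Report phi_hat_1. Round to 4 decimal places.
\hat\phi_{1} = 0.4120

The Yule-Walker equations for an AR(p) process read, in matrix form,
  Gamma_p phi = r_p,   with   (Gamma_p)_{ij} = gamma(|i - j|),
                       (r_p)_i = gamma(i),   i,j = 1..p.
Substitute the sample gammas (Toeplitz matrix and right-hand side of size 2):
  Gamma_p = [[2.6961, 0.7725], [0.7725, 2.6961]]
  r_p     = [0.7725, -0.8626]
Written out:
  2.6961 phi_1 + 0.7725 phi_2 = 0.7725
  0.7725 phi_1 + 2.6961 phi_2 = -0.8626
Solve by Cramer's rule:
  det = gamma(0)^2 - gamma(1)^2 = (2.6961)^2 - (0.7725)^2 = 7.26895521 - 0.59675625 = 6.67219896
  phi_hat_1 = [gamma(1) gamma(0) - gamma(1) gamma(2)] / det = [(0.7725)(2.6961) - (0.7725)(-0.8626)] / 6.67219896 = 2.74909575 / 6.67219896 = 0.412
  phi_hat_2 = [gamma(0) gamma(2) - gamma(1)^2] / det = [(2.6961)(-0.8626) - (0.7725)^2] / 6.67219896 = -2.92241211 / 6.67219896 = -0.438
So phi_hat = [0.4120, -0.4380].
Therefore phi_hat_1 = 0.4120.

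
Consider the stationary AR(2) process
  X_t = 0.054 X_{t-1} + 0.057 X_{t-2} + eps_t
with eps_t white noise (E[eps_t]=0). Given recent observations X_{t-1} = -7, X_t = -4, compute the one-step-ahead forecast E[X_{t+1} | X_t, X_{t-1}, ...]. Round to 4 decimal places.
E[X_{t+1} \mid \mathcal F_t] = -0.6150

For an AR(p) model X_t = c + sum_i phi_i X_{t-i} + eps_t, the
one-step-ahead conditional mean is
  E[X_{t+1} | X_t, ...] = c + sum_i phi_i X_{t+1-i}.
Substitute known values:
  E[X_{t+1} | ...] = (0.054) * (-4) + (0.057) * (-7)
                   = -0.6150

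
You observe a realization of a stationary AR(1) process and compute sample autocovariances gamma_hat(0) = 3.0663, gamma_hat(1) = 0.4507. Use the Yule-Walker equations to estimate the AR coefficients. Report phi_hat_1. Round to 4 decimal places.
\hat\phi_{1} = 0.1470

The Yule-Walker equations for an AR(p) process read, in matrix form,
  Gamma_p phi = r_p,   with   (Gamma_p)_{ij} = gamma(|i - j|),
                       (r_p)_i = gamma(i),   i,j = 1..p.
Substitute the sample gammas (Toeplitz matrix and right-hand side of size 1):
  Gamma_p = [[3.0663]]
  r_p     = [0.4507]
With p = 1 this is the single equation gamma(0) phi_1 = gamma(1):
  phi_hat_1 = gamma(1) / gamma(0) = 0.4507 / 3.0663 = 0.1470.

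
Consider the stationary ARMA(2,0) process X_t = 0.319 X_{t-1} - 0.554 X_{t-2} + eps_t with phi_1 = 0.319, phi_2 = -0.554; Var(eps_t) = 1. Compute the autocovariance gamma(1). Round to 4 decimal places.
\gamma(1) = 0.3092

Multiply the model equation by X_{t-k} and take expectations. With theta_0 = psi_0 = 1 and psi_j the MA(infinity) weights, this gives
  gamma(k) - sum_i phi_i gamma(k-i) = c_k,
  c_k = sigma^2 * sum_{j=k..q} theta_j psi_{j-k}   (c_k = 0 for k > q),
using gamma(-m) = gamma(m).
Pure AR (q = 0): c_0 = sigma^2 = 1, c_k = 0 for k >= 1.
Equations for k = 0, 1, 2 (AR order 2, c_2 = 0):
  (E0) gamma(0) = phi_1 gamma(1) + phi_2 gamma(2) + c_0
  (E1) gamma(1) = phi_1 gamma(0) + phi_2 gamma(1) + c_1
  (E2) gamma(2) = phi_1 gamma(1) + phi_2 gamma(0)
From (E1): gamma(1) = A gamma(0) + B with
  A = phi_1 / (1 - phi_2) = 0.319 / 1.554 = 0.205277,   B = c_1 / (1 - phi_2) = 0 / 1.554 = 0.
Insert (E2) into (E0): gamma(0) (1 - phi_2^2) = phi_1 (1 + phi_2) gamma(1) + c_0.
  phi_1 (1 + phi_2) = (0.319)(0.446) = 0.142274,   1 - phi_2^2 = 0.693084.
Replace gamma(1) by A gamma(0) + B and collect gamma(0):
  gamma(0) [0.693084 - (0.142274)(0.205277)] = c_0 = 1
  gamma(0) * 0.663878 = 1
  gamma(0) = 1 / 0.663878 = 1.5063.
  gamma(1) = A gamma(0) = (0.205277)(1.5063) = 0.309208.
Therefore gamma(1) = 0.3092 (to 4 decimal places).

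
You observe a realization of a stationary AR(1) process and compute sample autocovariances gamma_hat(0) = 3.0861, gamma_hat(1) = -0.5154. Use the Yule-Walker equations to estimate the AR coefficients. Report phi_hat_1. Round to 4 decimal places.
\hat\phi_{1} = -0.1670

The Yule-Walker equations for an AR(p) process read, in matrix form,
  Gamma_p phi = r_p,   with   (Gamma_p)_{ij} = gamma(|i - j|),
                       (r_p)_i = gamma(i),   i,j = 1..p.
Substitute the sample gammas (Toeplitz matrix and right-hand side of size 1):
  Gamma_p = [[3.0861]]
  r_p     = [-0.5154]
With p = 1 this is the single equation gamma(0) phi_1 = gamma(1):
  phi_hat_1 = gamma(1) / gamma(0) = -0.5154 / 3.0861 = -0.1670.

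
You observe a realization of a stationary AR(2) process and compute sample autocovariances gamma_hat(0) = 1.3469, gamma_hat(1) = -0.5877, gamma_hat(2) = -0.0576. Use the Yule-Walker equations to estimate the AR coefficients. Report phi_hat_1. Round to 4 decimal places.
\hat\phi_{1} = -0.5620

The Yule-Walker equations for an AR(p) process read, in matrix form,
  Gamma_p phi = r_p,   with   (Gamma_p)_{ij} = gamma(|i - j|),
                       (r_p)_i = gamma(i),   i,j = 1..p.
Substitute the sample gammas (Toeplitz matrix and right-hand side of size 2):
  Gamma_p = [[1.3469, -0.5877], [-0.5877, 1.3469]]
  r_p     = [-0.5877, -0.0576]
Written out:
  1.3469 phi_1 - 0.5877 phi_2 = -0.5877
  -0.5877 phi_1 + 1.3469 phi_2 = -0.0576
Solve by Cramer's rule:
  det = gamma(0)^2 - gamma(1)^2 = (1.3469)^2 - (-0.5877)^2 = 1.81413961 - 0.34539129 = 1.46874832
  phi_hat_1 = [gamma(1) gamma(0) - gamma(1) gamma(2)] / det = [(-0.5877)(1.3469) - (-0.5877)(-0.0576)] / 1.46874832 = -0.82542465 / 1.46874832 = -0.562
  phi_hat_2 = [gamma(0) gamma(2) - gamma(1)^2] / det = [(1.3469)(-0.0576) - (-0.5877)^2] / 1.46874832 = -0.42297273 / 1.46874832 = -0.288
So phi_hat = [-0.5620, -0.2880].
Therefore phi_hat_1 = -0.5620.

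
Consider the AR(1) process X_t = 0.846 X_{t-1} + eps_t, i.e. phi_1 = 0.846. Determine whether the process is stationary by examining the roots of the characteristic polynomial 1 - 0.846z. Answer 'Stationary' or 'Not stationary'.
\text{Stationary}

The AR(p) characteristic polynomial is P(z) = 1 - 0.846z.
Stationarity requires all roots to lie outside the unit circle, i.e. |z| > 1 for every root.
This is linear in z: 1 + (-0.846) z = 0  =>  z = -1/(-0.846) = 1.182033,  |z| = 1.182033.
Moduli of all roots: 1.1820.
All moduli strictly greater than 1? Yes.
Verdict: Stationary.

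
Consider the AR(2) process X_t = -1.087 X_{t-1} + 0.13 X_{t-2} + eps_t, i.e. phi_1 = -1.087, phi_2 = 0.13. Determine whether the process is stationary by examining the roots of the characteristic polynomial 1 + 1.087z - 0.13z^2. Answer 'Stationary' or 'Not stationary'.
\text{Not stationary}

The AR(p) characteristic polynomial is P(z) = 1 + 1.087z - 0.13z^2.
Stationarity requires all roots to lie outside the unit circle, i.e. |z| > 1 for every root.
Set 1 + (1.087) z + (-0.13) z^2 = 0, i.e. a z^2 + b z + c = 0 with a = -0.13, b = 1.087, c = 1.
Discriminant D = b^2 - 4ac = (1.087)^2 - 4*(-0.13)*1 = 1.181569 - (-0.52) = 1.701569.
D >= 0, so the roots are real: z = (-b +/- sqrt(D)) / (2a) = (-1.087 +/- 1.304442) / (-0.26).
  z_1 = (-1.087 + 1.304442) / (-0.26) = -0.8363,   |z_1| = 0.8363.
  z_2 = (-1.087 - 1.304442) / (-0.26) = 9.1979,   |z_2| = 9.1979.
Moduli of all roots: 0.8363, 9.1979.
All moduli strictly greater than 1? No.
Verdict: Not stationary.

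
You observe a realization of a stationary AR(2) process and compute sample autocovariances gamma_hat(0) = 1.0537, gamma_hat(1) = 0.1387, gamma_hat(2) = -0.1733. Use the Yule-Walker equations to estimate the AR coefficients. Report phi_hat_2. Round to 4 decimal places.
\hat\phi_{2} = -0.1850

The Yule-Walker equations for an AR(p) process read, in matrix form,
  Gamma_p phi = r_p,   with   (Gamma_p)_{ij} = gamma(|i - j|),
                       (r_p)_i = gamma(i),   i,j = 1..p.
Substitute the sample gammas (Toeplitz matrix and right-hand side of size 2):
  Gamma_p = [[1.0537, 0.1387], [0.1387, 1.0537]]
  r_p     = [0.1387, -0.1733]
Written out:
  1.0537 phi_1 + 0.1387 phi_2 = 0.1387
  0.1387 phi_1 + 1.0537 phi_2 = -0.1733
Solve by Cramer's rule:
  det = gamma(0)^2 - gamma(1)^2 = (1.0537)^2 - (0.1387)^2 = 1.11028369 - 0.01923769 = 1.091046
  phi_hat_1 = [gamma(1) gamma(0) - gamma(1) gamma(2)] / det = [(0.1387)(1.0537) - (0.1387)(-0.1733)] / 1.091046 = 0.1701849 / 1.091046 = 0.156
  phi_hat_2 = [gamma(0) gamma(2) - gamma(1)^2] / det = [(1.0537)(-0.1733) - (0.1387)^2] / 1.091046 = -0.2018439 / 1.091046 = -0.185
So phi_hat = [0.1560, -0.1850].
Therefore phi_hat_2 = -0.1850.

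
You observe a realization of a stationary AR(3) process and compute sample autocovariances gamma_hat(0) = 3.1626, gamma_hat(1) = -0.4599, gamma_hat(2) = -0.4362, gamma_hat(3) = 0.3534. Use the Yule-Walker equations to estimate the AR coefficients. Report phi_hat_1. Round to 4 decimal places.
\hat\phi_{1} = -0.1580

The Yule-Walker equations for an AR(p) process read, in matrix form,
  Gamma_p phi = r_p,   with   (Gamma_p)_{ij} = gamma(|i - j|),
                       (r_p)_i = gamma(i),   i,j = 1..p.
Substitute the sample gammas (Toeplitz matrix and right-hand side of size 3):
  Gamma_p = [[3.1626, -0.4599, -0.4362], [-0.4599, 3.1626, -0.4599], [-0.4362, -0.4599, 3.1626]]
  r_p     = [-0.4599, -0.4362, 0.3534]
Written out (R1..R3):
  (R1) 3.1626 phi_1 - 0.4599 phi_2 - 0.4362 phi_3 = -0.4599
  (R2) -0.4599 phi_1 + 3.1626 phi_2 - 0.4599 phi_3 = -0.4362
  (R3) -0.4362 phi_1 - 0.4599 phi_2 + 3.1626 phi_3 = 0.3534
Gaussian elimination:
  R2 <- R2 - (-0.4599/3.1626) R1 = R2 - (-0.145418) R1:  3.095722 phi_2 - 0.523331 phi_3 = -0.503078
  R3 <- R3 - (-0.4362/3.1626) R1 = R3 - (-0.137924) R1:  -0.523331 phi_2 + 3.102437 phi_3 = 0.289969
  R3 <- R3 - (-0.523331/3.095722) R2 = R3 - (-0.16905) R2:  3.013968 phi_3 = 0.204923
Back-substitution:
  phi_hat_3 = 0.204923 / 3.013968 = 0.067991
  phi_hat_2 = (-0.503078 - (-0.523331)(0.067991)) / 3.095722 = -0.151014
  phi_hat_1 = (-0.4599 - (-0.4599)(-0.151014) - (-0.4362)(0.067991)) / 3.1626 = -0.158001
So phi_hat = [-0.1580, -0.1510, 0.0680].
Therefore phi_hat_1 = -0.1580.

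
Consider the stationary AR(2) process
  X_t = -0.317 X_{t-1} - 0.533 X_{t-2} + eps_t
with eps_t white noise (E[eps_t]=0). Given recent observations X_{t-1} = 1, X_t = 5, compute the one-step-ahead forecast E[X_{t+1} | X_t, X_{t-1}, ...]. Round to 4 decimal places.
E[X_{t+1} \mid \mathcal F_t] = -2.1180

For an AR(p) model X_t = c + sum_i phi_i X_{t-i} + eps_t, the
one-step-ahead conditional mean is
  E[X_{t+1} | X_t, ...] = c + sum_i phi_i X_{t+1-i}.
Substitute known values:
  E[X_{t+1} | ...] = (-0.317) * (5) + (-0.533) * (1)
                   = -2.1180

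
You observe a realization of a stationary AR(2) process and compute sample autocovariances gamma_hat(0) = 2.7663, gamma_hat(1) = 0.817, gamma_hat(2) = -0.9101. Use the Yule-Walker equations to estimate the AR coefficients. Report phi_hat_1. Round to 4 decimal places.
\hat\phi_{1} = 0.4300

The Yule-Walker equations for an AR(p) process read, in matrix form,
  Gamma_p phi = r_p,   with   (Gamma_p)_{ij} = gamma(|i - j|),
                       (r_p)_i = gamma(i),   i,j = 1..p.
Substitute the sample gammas (Toeplitz matrix and right-hand side of size 2):
  Gamma_p = [[2.7663, 0.817], [0.817, 2.7663]]
  r_p     = [0.817, -0.9101]
Written out:
  2.7663 phi_1 + 0.817 phi_2 = 0.817
  0.817 phi_1 + 2.7663 phi_2 = -0.9101
Solve by Cramer's rule:
  det = gamma(0)^2 - gamma(1)^2 = (2.7663)^2 - (0.817)^2 = 7.65241569 - 0.667489 = 6.98492669
  phi_hat_1 = [gamma(1) gamma(0) - gamma(1) gamma(2)] / det = [(0.817)(2.7663) - (0.817)(-0.9101)] / 6.98492669 = 3.0036188 / 6.98492669 = 0.43
  phi_hat_2 = [gamma(0) gamma(2) - gamma(1)^2] / det = [(2.7663)(-0.9101) - (0.817)^2] / 6.98492669 = -3.18509863 / 6.98492669 = -0.456
So phi_hat = [0.4300, -0.4560].
Therefore phi_hat_1 = 0.4300.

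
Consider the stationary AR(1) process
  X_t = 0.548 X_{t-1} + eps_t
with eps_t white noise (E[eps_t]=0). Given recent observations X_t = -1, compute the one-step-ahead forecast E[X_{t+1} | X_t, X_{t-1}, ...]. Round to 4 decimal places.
E[X_{t+1} \mid \mathcal F_t] = -0.5480

For an AR(p) model X_t = c + sum_i phi_i X_{t-i} + eps_t, the
one-step-ahead conditional mean is
  E[X_{t+1} | X_t, ...] = c + sum_i phi_i X_{t+1-i}.
Substitute known values:
  E[X_{t+1} | ...] = (0.548) * (-1)
                   = -0.5480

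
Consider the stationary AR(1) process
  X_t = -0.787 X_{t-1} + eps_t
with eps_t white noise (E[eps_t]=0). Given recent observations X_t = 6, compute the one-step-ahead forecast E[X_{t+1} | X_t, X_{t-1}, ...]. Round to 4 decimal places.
E[X_{t+1} \mid \mathcal F_t] = -4.7220

For an AR(p) model X_t = c + sum_i phi_i X_{t-i} + eps_t, the
one-step-ahead conditional mean is
  E[X_{t+1} | X_t, ...] = c + sum_i phi_i X_{t+1-i}.
Substitute known values:
  E[X_{t+1} | ...] = (-0.787) * (6)
                   = -4.7220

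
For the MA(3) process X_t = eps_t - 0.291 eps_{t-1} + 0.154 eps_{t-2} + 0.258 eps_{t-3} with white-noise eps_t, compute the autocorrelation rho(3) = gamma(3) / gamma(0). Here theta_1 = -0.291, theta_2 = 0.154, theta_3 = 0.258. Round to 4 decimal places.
\rho(3) = 0.2196

For an MA(q) process with theta_0 = 1, the autocovariance is
  gamma(k) = sigma^2 * sum_{i=0..q-k} theta_i * theta_{i+k},
and rho(k) = gamma(k) / gamma(0). Sigma^2 cancels.
  numerator   = (1)*(0.258) = 0.258.
  denominator = (1)^2 + (-0.291)^2 + (0.154)^2 + (0.258)^2 = 1.174961.
  rho(3) = 0.258 / 1.174961 = 0.2196.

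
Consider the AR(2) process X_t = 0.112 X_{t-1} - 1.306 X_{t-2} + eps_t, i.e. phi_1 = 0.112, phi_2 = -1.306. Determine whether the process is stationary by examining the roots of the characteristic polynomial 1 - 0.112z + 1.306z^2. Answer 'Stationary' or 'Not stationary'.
\text{Not stationary}

The AR(p) characteristic polynomial is P(z) = 1 - 0.112z + 1.306z^2.
Stationarity requires all roots to lie outside the unit circle, i.e. |z| > 1 for every root.
Set 1 + (-0.112) z + (1.306) z^2 = 0, i.e. a z^2 + b z + c = 0 with a = 1.306, b = -0.112, c = 1.
Discriminant D = b^2 - 4ac = (-0.112)^2 - 4*(1.306)*1 = 0.012544 - (5.224) = -5.211456.
D < 0, so the roots are the complex-conjugate pair z = (-b +/- i sqrt(-D)) / (2a) = 0.0429 +/- 0.874i.
For a conjugate pair |z|^2 = z * conj(z) = (product of roots) = c/a = 1/(1.306) = 0.765697, so |z| = sqrt(0.765697) = 0.875 for both roots.
Moduli of all roots: 0.8750, 0.8750.
All moduli strictly greater than 1? No.
Verdict: Not stationary.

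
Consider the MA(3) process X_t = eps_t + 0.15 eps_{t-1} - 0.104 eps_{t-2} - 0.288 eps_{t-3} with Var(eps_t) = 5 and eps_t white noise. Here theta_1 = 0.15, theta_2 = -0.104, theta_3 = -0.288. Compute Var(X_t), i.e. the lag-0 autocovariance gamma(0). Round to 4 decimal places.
\gamma(0) = 5.5813

For an MA(q) process X_t = eps_t + sum_i theta_i eps_{t-i} with
Var(eps_t) = sigma^2, the variance is
  gamma(0) = sigma^2 * (1 + sum_i theta_i^2).
  sum_i theta_i^2 = (0.15)^2 + (-0.104)^2 + (-0.288)^2 = 0.0225 + 0.010816 + 0.082944 = 0.11626.
  gamma(0) = 5 * (1 + 0.11626) = 5 * 1.11626 = 5.5813.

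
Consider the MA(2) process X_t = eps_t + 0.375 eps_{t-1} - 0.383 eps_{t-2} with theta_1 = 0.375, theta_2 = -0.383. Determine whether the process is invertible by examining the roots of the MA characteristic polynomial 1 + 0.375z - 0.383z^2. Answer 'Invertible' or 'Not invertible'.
\text{Invertible}

The MA(q) characteristic polynomial is P(z) = 1 + 0.375z - 0.383z^2.
Invertibility requires all roots to lie outside the unit circle, i.e. |z| > 1 for every root.
Set 1 + (0.375) z + (-0.383) z^2 = 0, i.e. a z^2 + b z + c = 0 with a = -0.383, b = 0.375, c = 1.
Discriminant D = b^2 - 4ac = (0.375)^2 - 4*(-0.383)*1 = 0.140625 - (-1.532) = 1.672625.
D >= 0, so the roots are real: z = (-b +/- sqrt(D)) / (2a) = (-0.375 +/- 1.2933) / (-0.766).
  z_1 = (-0.375 + 1.2933) / (-0.766) = -1.1988,   |z_1| = 1.1988.
  z_2 = (-0.375 - 1.2933) / (-0.766) = 2.1779,   |z_2| = 2.1779.
Moduli of all roots: 1.1988, 2.1779.
All moduli strictly greater than 1? Yes.
Verdict: Invertible.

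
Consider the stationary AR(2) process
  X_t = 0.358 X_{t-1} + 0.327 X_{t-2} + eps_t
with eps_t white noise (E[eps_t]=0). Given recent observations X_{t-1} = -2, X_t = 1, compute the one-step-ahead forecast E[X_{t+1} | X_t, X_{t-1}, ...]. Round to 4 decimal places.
E[X_{t+1} \mid \mathcal F_t] = -0.2960

For an AR(p) model X_t = c + sum_i phi_i X_{t-i} + eps_t, the
one-step-ahead conditional mean is
  E[X_{t+1} | X_t, ...] = c + sum_i phi_i X_{t+1-i}.
Substitute known values:
  E[X_{t+1} | ...] = (0.358) * (1) + (0.327) * (-2)
                   = -0.2960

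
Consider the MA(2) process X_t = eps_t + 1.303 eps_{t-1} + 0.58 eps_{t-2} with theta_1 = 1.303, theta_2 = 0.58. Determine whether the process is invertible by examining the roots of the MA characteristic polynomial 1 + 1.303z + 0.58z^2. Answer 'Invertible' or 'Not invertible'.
\text{Invertible}

The MA(q) characteristic polynomial is P(z) = 1 + 1.303z + 0.58z^2.
Invertibility requires all roots to lie outside the unit circle, i.e. |z| > 1 for every root.
Set 1 + (1.303) z + (0.58) z^2 = 0, i.e. a z^2 + b z + c = 0 with a = 0.58, b = 1.303, c = 1.
Discriminant D = b^2 - 4ac = (1.303)^2 - 4*(0.58)*1 = 1.697809 - (2.32) = -0.622191.
D < 0, so the roots are the complex-conjugate pair z = (-b +/- i sqrt(-D)) / (2a) = -1.1233 +/- 0.68i.
For a conjugate pair |z|^2 = z * conj(z) = (product of roots) = c/a = 1/(0.58) = 1.724138, so |z| = sqrt(1.724138) = 1.3131 for both roots.
Moduli of all roots: 1.3131, 1.3131.
All moduli strictly greater than 1? Yes.
Verdict: Invertible.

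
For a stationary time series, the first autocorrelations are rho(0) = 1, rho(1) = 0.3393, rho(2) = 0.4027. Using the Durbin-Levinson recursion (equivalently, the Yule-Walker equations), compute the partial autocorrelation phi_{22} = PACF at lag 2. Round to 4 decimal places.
\phi_{22} = 0.3250

The PACF at lag k is phi_{kk}, the last component of the solution
to the Yule-Walker system G_k phi = r_k where
  (G_k)_{ij} = rho(|i - j|), (r_k)_i = rho(i), i,j = 1..k.
Equivalently, Durbin-Levinson gives phi_{kk} iteratively:
  phi_{11} = rho(1)
  phi_{kk} = [rho(k) - sum_{j=1..k-1} phi_{k-1,j} rho(k-j)]
            / [1 - sum_{j=1..k-1} phi_{k-1,j} rho(j)],
  phi_{k,j} = phi_{k-1,j} - phi_{kk} phi_{k-1,k-j},  j = 1..k-1.
Step k = 1:
  phi_11 = rho(1) = 0.3393.
Step k = 2:
  phi_22 = [rho(2) - phi_11 rho(1)] / [1 - phi_11 rho(1)] = [0.4027 - (0.3393)(0.3393)] / [1 - (0.3393)(0.3393)]
         = 0.28757551 / 0.88487551 = 0.325.
Therefore phi_{22} = 0.3250.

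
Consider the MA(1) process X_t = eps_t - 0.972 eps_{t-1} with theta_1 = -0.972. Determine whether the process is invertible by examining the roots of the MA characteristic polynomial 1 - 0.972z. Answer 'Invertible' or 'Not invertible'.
\text{Invertible}

The MA(q) characteristic polynomial is P(z) = 1 - 0.972z.
Invertibility requires all roots to lie outside the unit circle, i.e. |z| > 1 for every root.
This is linear in z: 1 + (-0.972) z = 0  =>  z = -1/(-0.972) = 1.028807,  |z| = 1.028807.
Moduli of all roots: 1.0288.
All moduli strictly greater than 1? Yes.
Verdict: Invertible.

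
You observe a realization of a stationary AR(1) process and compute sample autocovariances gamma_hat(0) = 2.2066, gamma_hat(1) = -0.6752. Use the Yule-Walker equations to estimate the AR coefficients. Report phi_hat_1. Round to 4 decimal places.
\hat\phi_{1} = -0.3060

The Yule-Walker equations for an AR(p) process read, in matrix form,
  Gamma_p phi = r_p,   with   (Gamma_p)_{ij} = gamma(|i - j|),
                       (r_p)_i = gamma(i),   i,j = 1..p.
Substitute the sample gammas (Toeplitz matrix and right-hand side of size 1):
  Gamma_p = [[2.2066]]
  r_p     = [-0.6752]
With p = 1 this is the single equation gamma(0) phi_1 = gamma(1):
  phi_hat_1 = gamma(1) / gamma(0) = -0.6752 / 2.2066 = -0.3060.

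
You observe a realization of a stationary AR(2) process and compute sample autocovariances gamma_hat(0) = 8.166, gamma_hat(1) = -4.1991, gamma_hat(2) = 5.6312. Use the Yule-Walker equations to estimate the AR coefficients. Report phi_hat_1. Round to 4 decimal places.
\hat\phi_{1} = -0.2170

The Yule-Walker equations for an AR(p) process read, in matrix form,
  Gamma_p phi = r_p,   with   (Gamma_p)_{ij} = gamma(|i - j|),
                       (r_p)_i = gamma(i),   i,j = 1..p.
Substitute the sample gammas (Toeplitz matrix and right-hand side of size 2):
  Gamma_p = [[8.166, -4.1991], [-4.1991, 8.166]]
  r_p     = [-4.1991, 5.6312]
Written out:
  8.166 phi_1 - 4.1991 phi_2 = -4.1991
  -4.1991 phi_1 + 8.166 phi_2 = 5.6312
Solve by Cramer's rule:
  det = gamma(0)^2 - gamma(1)^2 = (8.166)^2 - (-4.1991)^2 = 66.683556 - 17.63244081 = 49.05111519
  phi_hat_1 = [gamma(1) gamma(0) - gamma(1) gamma(2)] / det = [(-4.1991)(8.166) - (-4.1991)(5.6312)] / 49.05111519 = -10.64387868 / 49.05111519 = -0.217
  phi_hat_2 = [gamma(0) gamma(2) - gamma(1)^2] / det = [(8.166)(5.6312) - (-4.1991)^2] / 49.05111519 = 28.35193839 / 49.05111519 = 0.578
So phi_hat = [-0.2170, 0.5780].
Therefore phi_hat_1 = -0.2170.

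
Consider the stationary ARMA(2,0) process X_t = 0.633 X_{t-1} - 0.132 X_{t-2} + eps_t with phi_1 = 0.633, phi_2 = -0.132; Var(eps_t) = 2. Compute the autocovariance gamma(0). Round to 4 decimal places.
\gamma(0) = 2.9615

Multiply the model equation by X_{t-k} and take expectations. With theta_0 = psi_0 = 1 and psi_j the MA(infinity) weights, this gives
  gamma(k) - sum_i phi_i gamma(k-i) = c_k,
  c_k = sigma^2 * sum_{j=k..q} theta_j psi_{j-k}   (c_k = 0 for k > q),
using gamma(-m) = gamma(m).
Pure AR (q = 0): c_0 = sigma^2 = 2, c_k = 0 for k >= 1.
Equations for k = 0, 1, 2 (AR order 2, c_2 = 0):
  (E0) gamma(0) = phi_1 gamma(1) + phi_2 gamma(2) + c_0
  (E1) gamma(1) = phi_1 gamma(0) + phi_2 gamma(1) + c_1
  (E2) gamma(2) = phi_1 gamma(1) + phi_2 gamma(0)
From (E1): gamma(1) = A gamma(0) + B with
  A = phi_1 / (1 - phi_2) = 0.633 / 1.132 = 0.559187,   B = c_1 / (1 - phi_2) = 0 / 1.132 = 0.
Insert (E2) into (E0): gamma(0) (1 - phi_2^2) = phi_1 (1 + phi_2) gamma(1) + c_0.
  phi_1 (1 + phi_2) = (0.633)(0.868) = 0.549444,   1 - phi_2^2 = 0.982576.
Replace gamma(1) by A gamma(0) + B and collect gamma(0):
  gamma(0) [0.982576 - (0.549444)(0.559187)] = c_0 = 2
  gamma(0) * 0.675334 = 2
  gamma(0) = 2 / 0.675334 = 2.961498.
Therefore gamma(0) = 2.9615 (to 4 decimal places).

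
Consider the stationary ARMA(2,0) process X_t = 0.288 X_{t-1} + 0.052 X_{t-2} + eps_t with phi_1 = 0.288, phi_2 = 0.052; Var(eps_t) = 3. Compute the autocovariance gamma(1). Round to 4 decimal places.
\gamma(1) = 1.0068

Multiply the model equation by X_{t-k} and take expectations. With theta_0 = psi_0 = 1 and psi_j the MA(infinity) weights, this gives
  gamma(k) - sum_i phi_i gamma(k-i) = c_k,
  c_k = sigma^2 * sum_{j=k..q} theta_j psi_{j-k}   (c_k = 0 for k > q),
using gamma(-m) = gamma(m).
Pure AR (q = 0): c_0 = sigma^2 = 3, c_k = 0 for k >= 1.
Equations for k = 0, 1, 2 (AR order 2, c_2 = 0):
  (E0) gamma(0) = phi_1 gamma(1) + phi_2 gamma(2) + c_0
  (E1) gamma(1) = phi_1 gamma(0) + phi_2 gamma(1) + c_1
  (E2) gamma(2) = phi_1 gamma(1) + phi_2 gamma(0)
From (E1): gamma(1) = A gamma(0) + B with
  A = phi_1 / (1 - phi_2) = 0.288 / 0.948 = 0.303797,   B = c_1 / (1 - phi_2) = 0 / 0.948 = 0.
Insert (E2) into (E0): gamma(0) (1 - phi_2^2) = phi_1 (1 + phi_2) gamma(1) + c_0.
  phi_1 (1 + phi_2) = (0.288)(1.052) = 0.302976,   1 - phi_2^2 = 0.997296.
Replace gamma(1) by A gamma(0) + B and collect gamma(0):
  gamma(0) [0.997296 - (0.302976)(0.303797)] = c_0 = 3
  gamma(0) * 0.905253 = 3
  gamma(0) = 3 / 0.905253 = 3.313992.
  gamma(1) = A gamma(0) = (0.303797)(3.313992) = 1.006782.
Therefore gamma(1) = 1.0068 (to 4 decimal places).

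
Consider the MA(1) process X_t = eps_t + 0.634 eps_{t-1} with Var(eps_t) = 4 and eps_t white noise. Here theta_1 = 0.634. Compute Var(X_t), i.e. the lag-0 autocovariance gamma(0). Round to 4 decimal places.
\gamma(0) = 5.6078

For an MA(q) process X_t = eps_t + sum_i theta_i eps_{t-i} with
Var(eps_t) = sigma^2, the variance is
  gamma(0) = sigma^2 * (1 + sum_i theta_i^2).
  sum_i theta_i^2 = (0.634)^2 = 0.401956.
  gamma(0) = 4 * (1 + 0.401956) = 4 * 1.401956 = 5.607824, which rounds to 5.6078.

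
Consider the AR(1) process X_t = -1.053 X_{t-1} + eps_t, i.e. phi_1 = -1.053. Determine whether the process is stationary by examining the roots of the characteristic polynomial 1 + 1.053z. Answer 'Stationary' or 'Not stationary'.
\text{Not stationary}

The AR(p) characteristic polynomial is P(z) = 1 + 1.053z.
Stationarity requires all roots to lie outside the unit circle, i.e. |z| > 1 for every root.
This is linear in z: 1 + (1.053) z = 0  =>  z = -1/(1.053) = -0.949668,  |z| = 0.949668.
Moduli of all roots: 0.9497.
All moduli strictly greater than 1? No.
Verdict: Not stationary.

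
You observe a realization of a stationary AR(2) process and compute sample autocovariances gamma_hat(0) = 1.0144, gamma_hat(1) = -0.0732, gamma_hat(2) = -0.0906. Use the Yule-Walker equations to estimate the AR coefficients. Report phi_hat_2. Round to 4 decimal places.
\hat\phi_{2} = -0.0950

The Yule-Walker equations for an AR(p) process read, in matrix form,
  Gamma_p phi = r_p,   with   (Gamma_p)_{ij} = gamma(|i - j|),
                       (r_p)_i = gamma(i),   i,j = 1..p.
Substitute the sample gammas (Toeplitz matrix and right-hand side of size 2):
  Gamma_p = [[1.0144, -0.0732], [-0.0732, 1.0144]]
  r_p     = [-0.0732, -0.0906]
Written out:
  1.0144 phi_1 - 0.0732 phi_2 = -0.0732
  -0.0732 phi_1 + 1.0144 phi_2 = -0.0906
Solve by Cramer's rule:
  det = gamma(0)^2 - gamma(1)^2 = (1.0144)^2 - (-0.0732)^2 = 1.02900736 - 0.00535824 = 1.02364912
  phi_hat_1 = [gamma(1) gamma(0) - gamma(1) gamma(2)] / det = [(-0.0732)(1.0144) - (-0.0732)(-0.0906)] / 1.02364912 = -0.080886 / 1.02364912 = -0.079
  phi_hat_2 = [gamma(0) gamma(2) - gamma(1)^2] / det = [(1.0144)(-0.0906) - (-0.0732)^2] / 1.02364912 = -0.09726288 / 1.02364912 = -0.095
So phi_hat = [-0.0790, -0.0950].
Therefore phi_hat_2 = -0.0950.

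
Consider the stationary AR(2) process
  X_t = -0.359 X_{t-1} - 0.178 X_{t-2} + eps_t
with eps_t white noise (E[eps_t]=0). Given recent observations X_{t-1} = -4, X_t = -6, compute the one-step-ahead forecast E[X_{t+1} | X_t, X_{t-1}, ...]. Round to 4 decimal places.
E[X_{t+1} \mid \mathcal F_t] = 2.8660

For an AR(p) model X_t = c + sum_i phi_i X_{t-i} + eps_t, the
one-step-ahead conditional mean is
  E[X_{t+1} | X_t, ...] = c + sum_i phi_i X_{t+1-i}.
Substitute known values:
  E[X_{t+1} | ...] = (-0.359) * (-6) + (-0.178) * (-4)
                   = 2.8660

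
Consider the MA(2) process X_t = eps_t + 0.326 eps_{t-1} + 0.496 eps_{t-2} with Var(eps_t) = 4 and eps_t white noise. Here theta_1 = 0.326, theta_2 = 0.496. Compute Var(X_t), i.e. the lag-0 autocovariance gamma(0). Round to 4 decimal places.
\gamma(0) = 5.4092

For an MA(q) process X_t = eps_t + sum_i theta_i eps_{t-i} with
Var(eps_t) = sigma^2, the variance is
  gamma(0) = sigma^2 * (1 + sum_i theta_i^2).
  sum_i theta_i^2 = (0.326)^2 + (0.496)^2 = 0.106276 + 0.246016 = 0.352292.
  gamma(0) = 4 * (1 + 0.352292) = 4 * 1.352292 = 5.409168, which rounds to 5.4092.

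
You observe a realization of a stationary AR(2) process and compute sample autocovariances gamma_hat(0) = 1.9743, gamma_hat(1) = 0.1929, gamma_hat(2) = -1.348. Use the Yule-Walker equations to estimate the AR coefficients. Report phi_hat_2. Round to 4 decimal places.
\hat\phi_{2} = -0.6990

The Yule-Walker equations for an AR(p) process read, in matrix form,
  Gamma_p phi = r_p,   with   (Gamma_p)_{ij} = gamma(|i - j|),
                       (r_p)_i = gamma(i),   i,j = 1..p.
Substitute the sample gammas (Toeplitz matrix and right-hand side of size 2):
  Gamma_p = [[1.9743, 0.1929], [0.1929, 1.9743]]
  r_p     = [0.1929, -1.348]
Written out:
  1.9743 phi_1 + 0.1929 phi_2 = 0.1929
  0.1929 phi_1 + 1.9743 phi_2 = -1.348
Solve by Cramer's rule:
  det = gamma(0)^2 - gamma(1)^2 = (1.9743)^2 - (0.1929)^2 = 3.89786049 - 0.03721041 = 3.86065008
  phi_hat_1 = [gamma(1) gamma(0) - gamma(1) gamma(2)] / det = [(0.1929)(1.9743) - (0.1929)(-1.348)] / 3.86065008 = 0.64087167 / 3.86065008 = 0.166
  phi_hat_2 = [gamma(0) gamma(2) - gamma(1)^2] / det = [(1.9743)(-1.348) - (0.1929)^2] / 3.86065008 = -2.69856681 / 3.86065008 = -0.699
So phi_hat = [0.1660, -0.6990].
Therefore phi_hat_2 = -0.6990.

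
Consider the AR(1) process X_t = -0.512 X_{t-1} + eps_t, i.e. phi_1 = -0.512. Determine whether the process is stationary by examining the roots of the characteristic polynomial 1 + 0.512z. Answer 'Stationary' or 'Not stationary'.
\text{Stationary}

The AR(p) characteristic polynomial is P(z) = 1 + 0.512z.
Stationarity requires all roots to lie outside the unit circle, i.e. |z| > 1 for every root.
This is linear in z: 1 + (0.512) z = 0  =>  z = -1/(0.512) = -1.953125,  |z| = 1.953125.
Moduli of all roots: 1.9531.
All moduli strictly greater than 1? Yes.
Verdict: Stationary.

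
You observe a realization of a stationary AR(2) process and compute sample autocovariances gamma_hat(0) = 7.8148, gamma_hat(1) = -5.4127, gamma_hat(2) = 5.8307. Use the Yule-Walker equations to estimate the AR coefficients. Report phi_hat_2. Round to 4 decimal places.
\hat\phi_{2} = 0.5120

The Yule-Walker equations for an AR(p) process read, in matrix form,
  Gamma_p phi = r_p,   with   (Gamma_p)_{ij} = gamma(|i - j|),
                       (r_p)_i = gamma(i),   i,j = 1..p.
Substitute the sample gammas (Toeplitz matrix and right-hand side of size 2):
  Gamma_p = [[7.8148, -5.4127], [-5.4127, 7.8148]]
  r_p     = [-5.4127, 5.8307]
Written out:
  7.8148 phi_1 - 5.4127 phi_2 = -5.4127
  -5.4127 phi_1 + 7.8148 phi_2 = 5.8307
Solve by Cramer's rule:
  det = gamma(0)^2 - gamma(1)^2 = (7.8148)^2 - (-5.4127)^2 = 61.07109904 - 29.29732129 = 31.77377775
  phi_hat_1 = [gamma(1) gamma(0) - gamma(1) gamma(2)] / det = [(-5.4127)(7.8148) - (-5.4127)(5.8307)] / 31.77377775 = -10.73933807 / 31.77377775 = -0.338
  phi_hat_2 = [gamma(0) gamma(2) - gamma(1)^2] / det = [(7.8148)(5.8307) - (-5.4127)^2] / 31.77377775 = 16.26843307 / 31.77377775 = 0.512
So phi_hat = [-0.3380, 0.5120].
Therefore phi_hat_2 = 0.5120.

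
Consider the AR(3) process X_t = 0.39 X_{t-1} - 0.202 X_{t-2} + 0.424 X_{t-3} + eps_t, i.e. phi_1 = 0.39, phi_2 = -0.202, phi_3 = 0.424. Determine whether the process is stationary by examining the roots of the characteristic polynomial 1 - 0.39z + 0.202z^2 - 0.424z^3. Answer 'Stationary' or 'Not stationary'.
\text{Stationary}

The AR(p) characteristic polynomial is P(z) = 1 - 0.39z + 0.202z^2 - 0.424z^3.
Stationarity requires all roots to lie outside the unit circle, i.e. |z| > 1 for every root.
Degree 3: look for a simple real root z0 first, then factor out (1 - z/z0) and solve the remaining quadratic.
Testing z0 = 1.25: P(1.25) = 1 + (-0.39)(1.25) + (0.202)(1.25)^2 + (-0.424)(1.25)^3
  = 1 + (-0.4875) + (0.315625) + (-0.828125) = 0.  So z_0 = 1.25 is a root, |z_0| = 1.25.
Divide out the factor (1 - 0.8 z) = (1 - z/z0) (since 1/z0 = 0.8):
  P(z) = (1 - 0.8 z)(1 + (0.41) z + (0.53) z^2)
  [check: z-coef 0.41 - (0.8) = -0.39; z^2-coef 0.53 - (0.8)(0.41) = 0.202; z^3-coef -(0.8)(0.53) = -0.424.]
Remaining roots from the quadratic factor 1 + (0.41) z + (0.53) z^2:
  Set 1 + (0.41) z + (0.53) z^2 = 0, i.e. a z^2 + b z + c = 0 with a = 0.53, b = 0.41, c = 1.
  Discriminant D = b^2 - 4ac = (0.41)^2 - 4*(0.53)*1 = 0.1681 - (2.12) = -1.9519.
  D < 0, so the roots are the complex-conjugate pair z = (-b +/- i sqrt(-D)) / (2a) = -0.3868 +/- 1.318i.
  For a conjugate pair |z|^2 = z * conj(z) = (product of roots) = c/a = 1/(0.53) = 1.886792, so |z| = sqrt(1.886792) = 1.3736 for both roots.
Moduli of all roots: 1.2500, 1.3736, 1.3736.
All moduli strictly greater than 1? Yes.
Verdict: Stationary.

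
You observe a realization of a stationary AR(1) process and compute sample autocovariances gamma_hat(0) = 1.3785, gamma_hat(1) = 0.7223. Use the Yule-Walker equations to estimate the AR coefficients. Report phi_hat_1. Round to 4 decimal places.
\hat\phi_{1} = 0.5240

The Yule-Walker equations for an AR(p) process read, in matrix form,
  Gamma_p phi = r_p,   with   (Gamma_p)_{ij} = gamma(|i - j|),
                       (r_p)_i = gamma(i),   i,j = 1..p.
Substitute the sample gammas (Toeplitz matrix and right-hand side of size 1):
  Gamma_p = [[1.3785]]
  r_p     = [0.7223]
With p = 1 this is the single equation gamma(0) phi_1 = gamma(1):
  phi_hat_1 = gamma(1) / gamma(0) = 0.7223 / 1.3785 = 0.5240.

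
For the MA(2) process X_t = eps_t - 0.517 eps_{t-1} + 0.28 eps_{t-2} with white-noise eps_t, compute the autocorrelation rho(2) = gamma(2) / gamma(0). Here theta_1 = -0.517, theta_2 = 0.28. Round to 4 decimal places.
\rho(2) = 0.2081

For an MA(q) process with theta_0 = 1, the autocovariance is
  gamma(k) = sigma^2 * sum_{i=0..q-k} theta_i * theta_{i+k},
and rho(k) = gamma(k) / gamma(0). Sigma^2 cancels.
  numerator   = (1)*(0.28) = 0.28.
  denominator = (1)^2 + (-0.517)^2 + (0.28)^2 = 1.345689.
  rho(2) = 0.28 / 1.345689 = 0.2081.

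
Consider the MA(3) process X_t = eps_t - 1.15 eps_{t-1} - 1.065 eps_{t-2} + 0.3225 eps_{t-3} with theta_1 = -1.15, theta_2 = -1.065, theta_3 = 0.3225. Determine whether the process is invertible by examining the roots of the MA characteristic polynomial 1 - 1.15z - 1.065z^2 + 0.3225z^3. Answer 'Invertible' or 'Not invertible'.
\text{Not invertible}

The MA(q) characteristic polynomial is P(z) = 1 - 1.15z - 1.065z^2 + 0.3225z^3.
Invertibility requires all roots to lie outside the unit circle, i.e. |z| > 1 for every root.
Degree 3: look for a simple real root z0 first, then factor out (1 - z/z0) and solve the remaining quadratic.
Testing z0 = 4: P(4) = 1 + (-1.15)(4) + (-1.065)(4)^2 + (0.3225)(4)^3
  = 1 + (-4.6) + (-17.04) + (20.64) = 0.  So z_0 = 4 is a root, |z_0| = 4.
Divide out the factor (1 - 0.25 z) = (1 - z/z0) (since 1/z0 = 0.25):
  P(z) = (1 - 0.25 z)(1 + (-0.9) z + (-1.29) z^2)
  [check: z-coef -0.9 - (0.25) = -1.15; z^2-coef -1.29 - (0.25)(-0.9) = -1.065; z^3-coef -(0.25)(-1.29) = 0.3225.]
Remaining roots from the quadratic factor 1 + (-0.9) z + (-1.29) z^2:
  Set 1 + (-0.9) z + (-1.29) z^2 = 0, i.e. a z^2 + b z + c = 0 with a = -1.29, b = -0.9, c = 1.
  Discriminant D = b^2 - 4ac = (-0.9)^2 - 4*(-1.29)*1 = 0.81 - (-5.16) = 5.97.
  D >= 0, so the roots are real: z = (-b +/- sqrt(D)) / (2a) = (0.9 +/- 2.443358) / (-2.58).
    z_1 = (0.9 + 2.443358) / (-2.58) = -1.2959,   |z_1| = 1.2959.
    z_2 = (0.9 - 2.443358) / (-2.58) = 0.5982,   |z_2| = 0.5982.
Moduli of all roots: 4.0000, 1.2959, 0.5982.
All moduli strictly greater than 1? No.
Verdict: Not invertible.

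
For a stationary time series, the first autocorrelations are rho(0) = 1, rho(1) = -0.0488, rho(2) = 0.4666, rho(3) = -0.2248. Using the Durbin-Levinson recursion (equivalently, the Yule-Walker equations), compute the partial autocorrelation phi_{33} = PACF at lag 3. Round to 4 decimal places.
\phi_{33} = -0.2430

The PACF at lag k is phi_{kk}, the last component of the solution
to the Yule-Walker system G_k phi = r_k where
  (G_k)_{ij} = rho(|i - j|), (r_k)_i = rho(i), i,j = 1..k.
Equivalently, Durbin-Levinson gives phi_{kk} iteratively:
  phi_{11} = rho(1)
  phi_{kk} = [rho(k) - sum_{j=1..k-1} phi_{k-1,j} rho(k-j)]
            / [1 - sum_{j=1..k-1} phi_{k-1,j} rho(j)],
  phi_{k,j} = phi_{k-1,j} - phi_{kk} phi_{k-1,k-j},  j = 1..k-1.
Step k = 1:
  phi_11 = rho(1) = -0.0488.
Step k = 2:
  phi_22 = [rho(2) - phi_11 rho(1)] / [1 - phi_11 rho(1)] = [0.4666 - (-0.0488)(-0.0488)] / [1 - (-0.0488)(-0.0488)]
         = 0.46421856 / 0.99761856 = 0.465327.
  Update: phi_21 = phi_11 - phi_22 phi_11 = -0.0488 - (0.465327)(-0.0488) = -0.026092.
Step k = 3:
  phi_33 = [rho(3) - phi_21 rho(2) - phi_22 rho(1)] / [1 - phi_21 rho(1) - phi_22 rho(2)]
    numerator   = -0.2248 - (-0.026092)(0.4666) - (0.465327)(-0.0488) = -0.1899175
    denominator = 1 - (-0.026092)(-0.0488) - (0.465327)(0.4666) = 0.78160527
  phi_33 = -0.1899175 / 0.78160527 = -0.243.
Therefore phi_{33} = -0.2430.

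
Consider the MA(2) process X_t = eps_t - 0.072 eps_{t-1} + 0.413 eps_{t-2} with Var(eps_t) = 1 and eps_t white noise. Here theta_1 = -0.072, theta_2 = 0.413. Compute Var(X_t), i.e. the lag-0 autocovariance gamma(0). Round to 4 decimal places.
\gamma(0) = 1.1758

For an MA(q) process X_t = eps_t + sum_i theta_i eps_{t-i} with
Var(eps_t) = sigma^2, the variance is
  gamma(0) = sigma^2 * (1 + sum_i theta_i^2).
  sum_i theta_i^2 = (-0.072)^2 + (0.413)^2 = 0.005184 + 0.170569 = 0.175753.
  gamma(0) = 1 * (1 + 0.175753) = 1 * 1.175753 = 1.175753, which rounds to 1.1758.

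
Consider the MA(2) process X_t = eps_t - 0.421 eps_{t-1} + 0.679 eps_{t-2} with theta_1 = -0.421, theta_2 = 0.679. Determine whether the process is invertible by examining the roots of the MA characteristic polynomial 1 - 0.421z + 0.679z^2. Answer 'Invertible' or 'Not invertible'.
\text{Invertible}

The MA(q) characteristic polynomial is P(z) = 1 - 0.421z + 0.679z^2.
Invertibility requires all roots to lie outside the unit circle, i.e. |z| > 1 for every root.
Set 1 + (-0.421) z + (0.679) z^2 = 0, i.e. a z^2 + b z + c = 0 with a = 0.679, b = -0.421, c = 1.
Discriminant D = b^2 - 4ac = (-0.421)^2 - 4*(0.679)*1 = 0.177241 - (2.716) = -2.538759.
D < 0, so the roots are the complex-conjugate pair z = (-b +/- i sqrt(-D)) / (2a) = 0.31 +/- 1.1733i.
For a conjugate pair |z|^2 = z * conj(z) = (product of roots) = c/a = 1/(0.679) = 1.472754, so |z| = sqrt(1.472754) = 1.2136 for both roots.
Moduli of all roots: 1.2136, 1.2136.
All moduli strictly greater than 1? Yes.
Verdict: Invertible.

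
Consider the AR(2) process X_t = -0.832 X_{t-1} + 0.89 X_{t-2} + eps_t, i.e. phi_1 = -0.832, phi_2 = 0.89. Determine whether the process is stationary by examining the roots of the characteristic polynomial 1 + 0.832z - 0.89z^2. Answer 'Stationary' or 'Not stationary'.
\text{Not stationary}

The AR(p) characteristic polynomial is P(z) = 1 + 0.832z - 0.89z^2.
Stationarity requires all roots to lie outside the unit circle, i.e. |z| > 1 for every root.
Set 1 + (0.832) z + (-0.89) z^2 = 0, i.e. a z^2 + b z + c = 0 with a = -0.89, b = 0.832, c = 1.
Discriminant D = b^2 - 4ac = (0.832)^2 - 4*(-0.89)*1 = 0.692224 - (-3.56) = 4.252224.
D >= 0, so the roots are real: z = (-b +/- sqrt(D)) / (2a) = (-0.832 +/- 2.062092) / (-1.78).
  z_1 = (-0.832 + 2.062092) / (-1.78) = -0.6911,   |z_1| = 0.6911.
  z_2 = (-0.832 - 2.062092) / (-1.78) = 1.6259,   |z_2| = 1.6259.
Moduli of all roots: 0.6911, 1.6259.
All moduli strictly greater than 1? No.
Verdict: Not stationary.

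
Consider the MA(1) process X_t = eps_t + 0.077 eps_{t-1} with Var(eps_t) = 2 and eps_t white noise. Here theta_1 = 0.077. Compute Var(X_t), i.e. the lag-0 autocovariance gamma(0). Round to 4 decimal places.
\gamma(0) = 2.0119

For an MA(q) process X_t = eps_t + sum_i theta_i eps_{t-i} with
Var(eps_t) = sigma^2, the variance is
  gamma(0) = sigma^2 * (1 + sum_i theta_i^2).
  sum_i theta_i^2 = (0.077)^2 = 0.005929.
  gamma(0) = 2 * (1 + 0.005929) = 2 * 1.005929 = 2.011858, which rounds to 2.0119.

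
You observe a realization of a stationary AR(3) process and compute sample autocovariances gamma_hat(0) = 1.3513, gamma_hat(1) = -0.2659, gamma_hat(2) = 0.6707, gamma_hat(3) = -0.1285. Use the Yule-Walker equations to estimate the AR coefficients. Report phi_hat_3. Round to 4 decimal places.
\hat\phi_{3} = 0.0669

The Yule-Walker equations for an AR(p) process read, in matrix form,
  Gamma_p phi = r_p,   with   (Gamma_p)_{ij} = gamma(|i - j|),
                       (r_p)_i = gamma(i),   i,j = 1..p.
Substitute the sample gammas (Toeplitz matrix and right-hand side of size 3):
  Gamma_p = [[1.3513, -0.2659, 0.6707], [-0.2659, 1.3513, -0.2659], [0.6707, -0.2659, 1.3513]]
  r_p     = [-0.2659, 0.6707, -0.1285]
Written out (R1..R3):
  (R1) 1.3513 phi_1 - 0.2659 phi_2 + 0.6707 phi_3 = -0.2659
  (R2) -0.2659 phi_1 + 1.3513 phi_2 - 0.2659 phi_3 = 0.6707
  (R3) 0.6707 phi_1 - 0.2659 phi_2 + 1.3513 phi_3 = -0.1285
Gaussian elimination:
  R2 <- R2 - (-0.2659/1.3513) R1 = R2 - (-0.196773) R1:  1.298978 phi_2 - 0.133924 phi_3 = 0.618378
  R3 <- R3 - (0.6707/1.3513) R1 = R3 - (0.496337) R1:  -0.133924 phi_2 + 1.018407 phi_3 = 0.003476
  R3 <- R3 - (-0.133924/1.298978) R2 = R3 - (-0.1031) R2:  1.004599 phi_3 = 0.06723
Back-substitution:
  phi_hat_3 = 0.06723 / 1.004599 = 0.066923
  phi_hat_2 = (0.618378 - (-0.133924)(0.066923)) / 1.298978 = 0.482949
  phi_hat_1 = (-0.2659 - (-0.2659)(0.482949) - (0.6707)(0.066923)) / 1.3513 = -0.134958
So phi_hat = [-0.1350, 0.4829, 0.0669].
Therefore phi_hat_3 = 0.0669.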